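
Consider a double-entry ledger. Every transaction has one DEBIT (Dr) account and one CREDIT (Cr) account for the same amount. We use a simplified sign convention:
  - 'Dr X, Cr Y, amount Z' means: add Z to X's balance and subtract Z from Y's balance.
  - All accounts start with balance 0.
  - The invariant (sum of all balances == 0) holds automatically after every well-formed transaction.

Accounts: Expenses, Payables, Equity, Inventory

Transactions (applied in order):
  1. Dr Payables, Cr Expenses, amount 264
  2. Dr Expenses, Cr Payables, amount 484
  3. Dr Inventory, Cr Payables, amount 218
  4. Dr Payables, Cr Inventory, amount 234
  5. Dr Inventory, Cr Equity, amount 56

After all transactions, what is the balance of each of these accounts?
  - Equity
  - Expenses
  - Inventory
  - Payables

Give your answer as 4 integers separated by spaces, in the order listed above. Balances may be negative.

Answer: -56 220 40 -204

Derivation:
After txn 1 (Dr Payables, Cr Expenses, amount 264): Expenses=-264 Payables=264
After txn 2 (Dr Expenses, Cr Payables, amount 484): Expenses=220 Payables=-220
After txn 3 (Dr Inventory, Cr Payables, amount 218): Expenses=220 Inventory=218 Payables=-438
After txn 4 (Dr Payables, Cr Inventory, amount 234): Expenses=220 Inventory=-16 Payables=-204
After txn 5 (Dr Inventory, Cr Equity, amount 56): Equity=-56 Expenses=220 Inventory=40 Payables=-204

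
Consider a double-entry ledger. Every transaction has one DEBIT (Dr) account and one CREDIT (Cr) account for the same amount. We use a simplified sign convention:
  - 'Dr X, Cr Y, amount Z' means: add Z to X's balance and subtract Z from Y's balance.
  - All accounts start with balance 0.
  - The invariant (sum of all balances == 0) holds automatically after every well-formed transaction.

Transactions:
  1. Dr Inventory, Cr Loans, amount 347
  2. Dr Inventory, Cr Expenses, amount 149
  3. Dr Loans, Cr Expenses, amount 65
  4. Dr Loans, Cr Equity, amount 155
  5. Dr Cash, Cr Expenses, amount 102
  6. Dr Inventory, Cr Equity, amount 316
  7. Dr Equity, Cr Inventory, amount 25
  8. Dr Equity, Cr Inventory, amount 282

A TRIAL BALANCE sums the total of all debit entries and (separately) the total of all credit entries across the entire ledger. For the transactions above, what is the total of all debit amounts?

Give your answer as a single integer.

Answer: 1441

Derivation:
Txn 1: debit+=347
Txn 2: debit+=149
Txn 3: debit+=65
Txn 4: debit+=155
Txn 5: debit+=102
Txn 6: debit+=316
Txn 7: debit+=25
Txn 8: debit+=282
Total debits = 1441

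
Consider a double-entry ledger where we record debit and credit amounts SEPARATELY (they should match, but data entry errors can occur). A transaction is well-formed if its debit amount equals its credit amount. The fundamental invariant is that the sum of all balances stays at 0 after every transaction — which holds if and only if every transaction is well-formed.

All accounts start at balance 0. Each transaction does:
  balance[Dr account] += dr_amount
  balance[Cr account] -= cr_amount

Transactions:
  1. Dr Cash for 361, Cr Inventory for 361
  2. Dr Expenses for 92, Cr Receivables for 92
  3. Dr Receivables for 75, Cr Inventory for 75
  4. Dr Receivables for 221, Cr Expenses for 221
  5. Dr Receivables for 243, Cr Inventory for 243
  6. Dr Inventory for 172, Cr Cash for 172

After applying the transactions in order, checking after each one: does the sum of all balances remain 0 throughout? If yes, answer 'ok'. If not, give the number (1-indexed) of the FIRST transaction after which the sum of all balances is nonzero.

After txn 1: dr=361 cr=361 sum_balances=0
After txn 2: dr=92 cr=92 sum_balances=0
After txn 3: dr=75 cr=75 sum_balances=0
After txn 4: dr=221 cr=221 sum_balances=0
After txn 5: dr=243 cr=243 sum_balances=0
After txn 6: dr=172 cr=172 sum_balances=0

Answer: ok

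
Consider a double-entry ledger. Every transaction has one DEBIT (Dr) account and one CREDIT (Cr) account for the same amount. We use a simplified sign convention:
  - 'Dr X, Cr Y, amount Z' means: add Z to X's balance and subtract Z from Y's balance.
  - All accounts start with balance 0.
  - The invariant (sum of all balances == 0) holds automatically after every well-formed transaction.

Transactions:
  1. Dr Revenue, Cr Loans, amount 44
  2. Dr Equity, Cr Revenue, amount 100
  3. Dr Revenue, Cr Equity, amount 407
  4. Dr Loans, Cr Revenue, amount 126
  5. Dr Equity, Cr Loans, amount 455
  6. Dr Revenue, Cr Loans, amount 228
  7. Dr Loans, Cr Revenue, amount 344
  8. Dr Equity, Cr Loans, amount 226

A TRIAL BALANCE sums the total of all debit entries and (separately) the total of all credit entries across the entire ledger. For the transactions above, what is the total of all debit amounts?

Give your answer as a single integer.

Answer: 1930

Derivation:
Txn 1: debit+=44
Txn 2: debit+=100
Txn 3: debit+=407
Txn 4: debit+=126
Txn 5: debit+=455
Txn 6: debit+=228
Txn 7: debit+=344
Txn 8: debit+=226
Total debits = 1930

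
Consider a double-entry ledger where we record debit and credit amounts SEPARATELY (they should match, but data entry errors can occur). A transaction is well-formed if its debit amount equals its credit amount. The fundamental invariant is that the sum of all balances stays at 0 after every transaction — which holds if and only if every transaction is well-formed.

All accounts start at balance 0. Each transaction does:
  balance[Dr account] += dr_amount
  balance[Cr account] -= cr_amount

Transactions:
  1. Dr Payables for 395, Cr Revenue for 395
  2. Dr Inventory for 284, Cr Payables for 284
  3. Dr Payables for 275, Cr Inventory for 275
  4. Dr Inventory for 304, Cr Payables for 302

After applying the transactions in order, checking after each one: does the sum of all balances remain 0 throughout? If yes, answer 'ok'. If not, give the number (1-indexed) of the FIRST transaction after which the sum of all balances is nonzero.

After txn 1: dr=395 cr=395 sum_balances=0
After txn 2: dr=284 cr=284 sum_balances=0
After txn 3: dr=275 cr=275 sum_balances=0
After txn 4: dr=304 cr=302 sum_balances=2

Answer: 4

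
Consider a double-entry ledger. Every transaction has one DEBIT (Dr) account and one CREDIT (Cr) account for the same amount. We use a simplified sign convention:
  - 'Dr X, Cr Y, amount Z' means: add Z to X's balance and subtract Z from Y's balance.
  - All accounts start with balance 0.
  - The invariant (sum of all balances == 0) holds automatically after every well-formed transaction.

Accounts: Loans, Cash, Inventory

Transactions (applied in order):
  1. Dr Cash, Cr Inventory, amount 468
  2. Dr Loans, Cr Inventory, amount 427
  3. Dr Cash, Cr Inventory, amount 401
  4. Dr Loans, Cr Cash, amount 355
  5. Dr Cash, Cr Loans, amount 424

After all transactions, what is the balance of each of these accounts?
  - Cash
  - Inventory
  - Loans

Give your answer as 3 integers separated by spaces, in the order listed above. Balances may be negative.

Answer: 938 -1296 358

Derivation:
After txn 1 (Dr Cash, Cr Inventory, amount 468): Cash=468 Inventory=-468
After txn 2 (Dr Loans, Cr Inventory, amount 427): Cash=468 Inventory=-895 Loans=427
After txn 3 (Dr Cash, Cr Inventory, amount 401): Cash=869 Inventory=-1296 Loans=427
After txn 4 (Dr Loans, Cr Cash, amount 355): Cash=514 Inventory=-1296 Loans=782
After txn 5 (Dr Cash, Cr Loans, amount 424): Cash=938 Inventory=-1296 Loans=358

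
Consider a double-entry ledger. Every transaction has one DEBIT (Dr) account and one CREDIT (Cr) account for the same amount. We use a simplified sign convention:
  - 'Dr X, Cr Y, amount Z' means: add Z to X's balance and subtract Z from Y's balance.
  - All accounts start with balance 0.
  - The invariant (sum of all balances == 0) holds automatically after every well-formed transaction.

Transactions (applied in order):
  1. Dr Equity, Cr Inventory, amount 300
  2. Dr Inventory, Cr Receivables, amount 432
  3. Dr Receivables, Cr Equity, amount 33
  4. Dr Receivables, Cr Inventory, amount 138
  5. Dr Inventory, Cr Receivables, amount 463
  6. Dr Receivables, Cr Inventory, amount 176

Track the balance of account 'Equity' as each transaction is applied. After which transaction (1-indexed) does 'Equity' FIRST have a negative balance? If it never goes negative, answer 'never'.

After txn 1: Equity=300
After txn 2: Equity=300
After txn 3: Equity=267
After txn 4: Equity=267
After txn 5: Equity=267
After txn 6: Equity=267

Answer: never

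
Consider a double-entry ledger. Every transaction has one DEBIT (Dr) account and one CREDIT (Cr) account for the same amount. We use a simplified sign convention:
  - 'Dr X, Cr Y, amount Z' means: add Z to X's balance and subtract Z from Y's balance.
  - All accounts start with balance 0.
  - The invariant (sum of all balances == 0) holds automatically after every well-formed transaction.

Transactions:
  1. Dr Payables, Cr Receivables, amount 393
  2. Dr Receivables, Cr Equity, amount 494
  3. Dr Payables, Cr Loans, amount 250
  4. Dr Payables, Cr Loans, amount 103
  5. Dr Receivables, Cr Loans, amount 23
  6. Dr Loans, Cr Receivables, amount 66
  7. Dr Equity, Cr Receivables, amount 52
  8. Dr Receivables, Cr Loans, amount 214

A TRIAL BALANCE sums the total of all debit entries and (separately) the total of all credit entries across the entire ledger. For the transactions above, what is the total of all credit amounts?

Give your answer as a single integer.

Txn 1: credit+=393
Txn 2: credit+=494
Txn 3: credit+=250
Txn 4: credit+=103
Txn 5: credit+=23
Txn 6: credit+=66
Txn 7: credit+=52
Txn 8: credit+=214
Total credits = 1595

Answer: 1595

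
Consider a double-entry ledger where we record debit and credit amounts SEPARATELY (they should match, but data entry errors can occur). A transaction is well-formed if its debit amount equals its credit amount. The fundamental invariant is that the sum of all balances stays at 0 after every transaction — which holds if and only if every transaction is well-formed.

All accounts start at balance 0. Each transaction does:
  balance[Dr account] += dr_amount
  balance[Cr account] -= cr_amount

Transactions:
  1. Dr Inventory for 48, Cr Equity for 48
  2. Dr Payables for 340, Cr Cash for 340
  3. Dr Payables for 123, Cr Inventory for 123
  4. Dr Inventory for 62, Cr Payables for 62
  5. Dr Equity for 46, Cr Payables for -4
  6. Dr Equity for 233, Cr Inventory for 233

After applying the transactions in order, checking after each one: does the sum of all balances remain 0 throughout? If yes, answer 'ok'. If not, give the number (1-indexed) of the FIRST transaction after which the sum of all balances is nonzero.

After txn 1: dr=48 cr=48 sum_balances=0
After txn 2: dr=340 cr=340 sum_balances=0
After txn 3: dr=123 cr=123 sum_balances=0
After txn 4: dr=62 cr=62 sum_balances=0
After txn 5: dr=46 cr=-4 sum_balances=50
After txn 6: dr=233 cr=233 sum_balances=50

Answer: 5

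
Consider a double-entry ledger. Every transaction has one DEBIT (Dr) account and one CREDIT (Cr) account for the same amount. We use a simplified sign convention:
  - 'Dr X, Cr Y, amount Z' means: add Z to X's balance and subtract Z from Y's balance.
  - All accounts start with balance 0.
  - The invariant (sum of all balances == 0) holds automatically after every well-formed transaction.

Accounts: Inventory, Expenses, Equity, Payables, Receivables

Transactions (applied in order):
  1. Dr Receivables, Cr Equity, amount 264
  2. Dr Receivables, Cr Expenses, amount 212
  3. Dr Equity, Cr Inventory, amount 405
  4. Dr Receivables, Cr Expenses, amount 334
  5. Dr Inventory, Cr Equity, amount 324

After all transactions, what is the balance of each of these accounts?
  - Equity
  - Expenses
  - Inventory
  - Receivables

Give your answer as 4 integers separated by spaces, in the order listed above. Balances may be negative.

After txn 1 (Dr Receivables, Cr Equity, amount 264): Equity=-264 Receivables=264
After txn 2 (Dr Receivables, Cr Expenses, amount 212): Equity=-264 Expenses=-212 Receivables=476
After txn 3 (Dr Equity, Cr Inventory, amount 405): Equity=141 Expenses=-212 Inventory=-405 Receivables=476
After txn 4 (Dr Receivables, Cr Expenses, amount 334): Equity=141 Expenses=-546 Inventory=-405 Receivables=810
After txn 5 (Dr Inventory, Cr Equity, amount 324): Equity=-183 Expenses=-546 Inventory=-81 Receivables=810

Answer: -183 -546 -81 810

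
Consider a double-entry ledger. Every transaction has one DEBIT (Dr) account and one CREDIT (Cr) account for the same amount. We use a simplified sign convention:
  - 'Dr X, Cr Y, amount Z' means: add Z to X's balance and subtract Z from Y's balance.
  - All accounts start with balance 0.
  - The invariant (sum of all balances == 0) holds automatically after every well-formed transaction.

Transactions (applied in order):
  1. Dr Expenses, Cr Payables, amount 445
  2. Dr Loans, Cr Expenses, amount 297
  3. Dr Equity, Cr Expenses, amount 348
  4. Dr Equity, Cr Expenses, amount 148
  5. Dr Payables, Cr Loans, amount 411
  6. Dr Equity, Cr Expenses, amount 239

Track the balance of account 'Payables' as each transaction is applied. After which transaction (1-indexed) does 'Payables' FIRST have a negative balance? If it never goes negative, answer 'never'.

Answer: 1

Derivation:
After txn 1: Payables=-445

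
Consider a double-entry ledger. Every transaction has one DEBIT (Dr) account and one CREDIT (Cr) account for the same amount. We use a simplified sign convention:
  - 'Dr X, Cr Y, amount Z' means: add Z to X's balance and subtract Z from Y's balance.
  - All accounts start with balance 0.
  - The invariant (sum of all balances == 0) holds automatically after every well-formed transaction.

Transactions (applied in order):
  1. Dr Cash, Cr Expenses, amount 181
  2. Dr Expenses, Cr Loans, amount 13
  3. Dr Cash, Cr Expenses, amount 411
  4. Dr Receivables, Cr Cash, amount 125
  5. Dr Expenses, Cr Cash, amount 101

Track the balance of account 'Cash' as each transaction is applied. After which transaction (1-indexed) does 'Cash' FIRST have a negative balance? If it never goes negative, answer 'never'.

Answer: never

Derivation:
After txn 1: Cash=181
After txn 2: Cash=181
After txn 3: Cash=592
After txn 4: Cash=467
After txn 5: Cash=366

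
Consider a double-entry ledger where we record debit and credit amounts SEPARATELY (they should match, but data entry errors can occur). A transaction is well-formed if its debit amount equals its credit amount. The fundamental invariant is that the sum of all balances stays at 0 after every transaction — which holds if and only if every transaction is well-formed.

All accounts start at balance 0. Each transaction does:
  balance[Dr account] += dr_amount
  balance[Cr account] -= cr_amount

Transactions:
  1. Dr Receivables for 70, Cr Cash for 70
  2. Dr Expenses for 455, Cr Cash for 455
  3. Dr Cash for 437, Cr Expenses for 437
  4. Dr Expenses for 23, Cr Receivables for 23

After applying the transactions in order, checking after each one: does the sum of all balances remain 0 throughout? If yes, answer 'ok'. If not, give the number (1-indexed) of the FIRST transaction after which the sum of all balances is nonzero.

After txn 1: dr=70 cr=70 sum_balances=0
After txn 2: dr=455 cr=455 sum_balances=0
After txn 3: dr=437 cr=437 sum_balances=0
After txn 4: dr=23 cr=23 sum_balances=0

Answer: ok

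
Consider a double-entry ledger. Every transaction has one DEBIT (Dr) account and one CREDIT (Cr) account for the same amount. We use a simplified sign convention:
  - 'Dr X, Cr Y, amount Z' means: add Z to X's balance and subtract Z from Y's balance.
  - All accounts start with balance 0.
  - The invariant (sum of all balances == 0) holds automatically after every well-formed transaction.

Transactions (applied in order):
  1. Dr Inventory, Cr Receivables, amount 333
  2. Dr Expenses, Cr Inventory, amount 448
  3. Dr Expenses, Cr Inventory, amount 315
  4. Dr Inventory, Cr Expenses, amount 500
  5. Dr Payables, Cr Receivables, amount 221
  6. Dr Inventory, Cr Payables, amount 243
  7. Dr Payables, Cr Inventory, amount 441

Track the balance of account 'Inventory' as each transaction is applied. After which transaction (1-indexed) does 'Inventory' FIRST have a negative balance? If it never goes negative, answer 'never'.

Answer: 2

Derivation:
After txn 1: Inventory=333
After txn 2: Inventory=-115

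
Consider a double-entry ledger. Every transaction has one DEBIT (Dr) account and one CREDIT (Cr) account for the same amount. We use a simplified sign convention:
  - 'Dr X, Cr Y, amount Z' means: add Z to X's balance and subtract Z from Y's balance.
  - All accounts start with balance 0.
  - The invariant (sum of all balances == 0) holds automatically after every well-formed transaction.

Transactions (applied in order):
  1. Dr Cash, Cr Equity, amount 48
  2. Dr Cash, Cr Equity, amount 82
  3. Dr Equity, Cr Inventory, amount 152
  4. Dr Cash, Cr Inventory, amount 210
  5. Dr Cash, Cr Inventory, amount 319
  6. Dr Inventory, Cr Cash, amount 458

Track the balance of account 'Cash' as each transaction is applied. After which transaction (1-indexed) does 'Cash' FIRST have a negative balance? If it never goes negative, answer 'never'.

Answer: never

Derivation:
After txn 1: Cash=48
After txn 2: Cash=130
After txn 3: Cash=130
After txn 4: Cash=340
After txn 5: Cash=659
After txn 6: Cash=201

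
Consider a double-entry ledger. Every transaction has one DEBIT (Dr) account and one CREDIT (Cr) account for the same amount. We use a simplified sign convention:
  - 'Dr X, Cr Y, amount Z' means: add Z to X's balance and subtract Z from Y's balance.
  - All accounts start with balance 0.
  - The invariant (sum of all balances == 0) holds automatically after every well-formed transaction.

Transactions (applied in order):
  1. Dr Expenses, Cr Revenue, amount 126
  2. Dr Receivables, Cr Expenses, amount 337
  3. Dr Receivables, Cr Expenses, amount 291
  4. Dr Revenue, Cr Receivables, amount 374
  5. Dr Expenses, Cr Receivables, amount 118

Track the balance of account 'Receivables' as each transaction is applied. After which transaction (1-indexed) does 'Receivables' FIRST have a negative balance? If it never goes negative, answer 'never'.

Answer: never

Derivation:
After txn 1: Receivables=0
After txn 2: Receivables=337
After txn 3: Receivables=628
After txn 4: Receivables=254
After txn 5: Receivables=136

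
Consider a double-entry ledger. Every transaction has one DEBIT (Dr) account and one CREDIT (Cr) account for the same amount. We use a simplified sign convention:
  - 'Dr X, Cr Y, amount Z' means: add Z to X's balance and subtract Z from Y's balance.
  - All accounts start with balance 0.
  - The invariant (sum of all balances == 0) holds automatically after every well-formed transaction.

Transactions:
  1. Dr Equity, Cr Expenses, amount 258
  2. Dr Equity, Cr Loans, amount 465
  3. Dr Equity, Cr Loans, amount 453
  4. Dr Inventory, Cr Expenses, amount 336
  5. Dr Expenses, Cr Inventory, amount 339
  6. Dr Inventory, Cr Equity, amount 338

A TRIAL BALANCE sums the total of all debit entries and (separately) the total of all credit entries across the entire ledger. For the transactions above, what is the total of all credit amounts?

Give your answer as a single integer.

Answer: 2189

Derivation:
Txn 1: credit+=258
Txn 2: credit+=465
Txn 3: credit+=453
Txn 4: credit+=336
Txn 5: credit+=339
Txn 6: credit+=338
Total credits = 2189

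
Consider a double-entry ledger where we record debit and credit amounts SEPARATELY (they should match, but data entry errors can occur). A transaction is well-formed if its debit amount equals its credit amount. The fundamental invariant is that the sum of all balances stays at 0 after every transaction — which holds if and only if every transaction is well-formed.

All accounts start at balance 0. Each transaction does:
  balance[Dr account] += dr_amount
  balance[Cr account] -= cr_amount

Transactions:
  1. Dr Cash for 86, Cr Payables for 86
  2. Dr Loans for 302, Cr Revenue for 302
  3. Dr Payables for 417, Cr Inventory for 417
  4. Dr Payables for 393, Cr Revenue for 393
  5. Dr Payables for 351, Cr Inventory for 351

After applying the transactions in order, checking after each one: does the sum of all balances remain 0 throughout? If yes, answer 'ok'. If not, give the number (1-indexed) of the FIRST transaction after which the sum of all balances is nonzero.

After txn 1: dr=86 cr=86 sum_balances=0
After txn 2: dr=302 cr=302 sum_balances=0
After txn 3: dr=417 cr=417 sum_balances=0
After txn 4: dr=393 cr=393 sum_balances=0
After txn 5: dr=351 cr=351 sum_balances=0

Answer: ok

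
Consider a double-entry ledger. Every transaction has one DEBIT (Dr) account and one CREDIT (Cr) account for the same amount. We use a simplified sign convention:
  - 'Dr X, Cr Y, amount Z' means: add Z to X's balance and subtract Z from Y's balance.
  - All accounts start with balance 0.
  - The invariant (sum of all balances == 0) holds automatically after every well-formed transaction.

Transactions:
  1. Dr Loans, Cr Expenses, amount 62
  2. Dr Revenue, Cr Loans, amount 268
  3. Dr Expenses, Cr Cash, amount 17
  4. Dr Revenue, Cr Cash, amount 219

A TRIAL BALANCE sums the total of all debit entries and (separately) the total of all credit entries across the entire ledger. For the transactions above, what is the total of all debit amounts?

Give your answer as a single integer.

Txn 1: debit+=62
Txn 2: debit+=268
Txn 3: debit+=17
Txn 4: debit+=219
Total debits = 566

Answer: 566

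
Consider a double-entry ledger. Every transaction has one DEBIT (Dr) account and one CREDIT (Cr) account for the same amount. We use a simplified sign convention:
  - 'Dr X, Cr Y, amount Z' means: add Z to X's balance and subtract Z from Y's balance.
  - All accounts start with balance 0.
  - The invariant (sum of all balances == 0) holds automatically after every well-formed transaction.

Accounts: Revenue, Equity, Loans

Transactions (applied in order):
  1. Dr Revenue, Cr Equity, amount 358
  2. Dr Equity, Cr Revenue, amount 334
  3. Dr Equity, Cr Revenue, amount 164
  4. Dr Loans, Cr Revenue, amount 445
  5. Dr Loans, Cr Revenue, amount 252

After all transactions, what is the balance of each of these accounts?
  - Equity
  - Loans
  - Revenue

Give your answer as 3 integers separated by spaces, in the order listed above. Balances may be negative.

Answer: 140 697 -837

Derivation:
After txn 1 (Dr Revenue, Cr Equity, amount 358): Equity=-358 Revenue=358
After txn 2 (Dr Equity, Cr Revenue, amount 334): Equity=-24 Revenue=24
After txn 3 (Dr Equity, Cr Revenue, amount 164): Equity=140 Revenue=-140
After txn 4 (Dr Loans, Cr Revenue, amount 445): Equity=140 Loans=445 Revenue=-585
After txn 5 (Dr Loans, Cr Revenue, amount 252): Equity=140 Loans=697 Revenue=-837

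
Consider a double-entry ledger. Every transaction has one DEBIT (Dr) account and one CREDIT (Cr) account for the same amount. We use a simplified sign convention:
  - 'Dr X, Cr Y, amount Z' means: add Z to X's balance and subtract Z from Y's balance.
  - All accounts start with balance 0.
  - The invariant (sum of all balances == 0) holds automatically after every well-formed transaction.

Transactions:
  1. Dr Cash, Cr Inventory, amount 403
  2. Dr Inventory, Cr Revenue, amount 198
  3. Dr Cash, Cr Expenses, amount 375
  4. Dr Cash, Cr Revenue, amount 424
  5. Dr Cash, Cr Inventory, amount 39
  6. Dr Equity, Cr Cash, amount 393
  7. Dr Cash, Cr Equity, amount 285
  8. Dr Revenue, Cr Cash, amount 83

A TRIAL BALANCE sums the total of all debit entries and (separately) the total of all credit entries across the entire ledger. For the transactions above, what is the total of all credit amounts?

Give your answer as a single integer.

Txn 1: credit+=403
Txn 2: credit+=198
Txn 3: credit+=375
Txn 4: credit+=424
Txn 5: credit+=39
Txn 6: credit+=393
Txn 7: credit+=285
Txn 8: credit+=83
Total credits = 2200

Answer: 2200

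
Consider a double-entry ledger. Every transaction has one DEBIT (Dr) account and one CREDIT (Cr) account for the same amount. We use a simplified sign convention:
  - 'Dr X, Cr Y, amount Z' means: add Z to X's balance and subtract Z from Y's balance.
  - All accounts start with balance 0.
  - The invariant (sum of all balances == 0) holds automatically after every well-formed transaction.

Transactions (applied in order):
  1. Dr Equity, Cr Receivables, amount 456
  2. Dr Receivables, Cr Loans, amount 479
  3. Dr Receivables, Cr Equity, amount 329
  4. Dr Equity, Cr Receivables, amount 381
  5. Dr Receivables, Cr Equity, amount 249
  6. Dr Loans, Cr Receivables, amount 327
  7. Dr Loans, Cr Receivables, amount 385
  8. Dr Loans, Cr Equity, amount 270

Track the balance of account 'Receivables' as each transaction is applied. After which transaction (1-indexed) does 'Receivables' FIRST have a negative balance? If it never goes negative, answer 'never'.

After txn 1: Receivables=-456

Answer: 1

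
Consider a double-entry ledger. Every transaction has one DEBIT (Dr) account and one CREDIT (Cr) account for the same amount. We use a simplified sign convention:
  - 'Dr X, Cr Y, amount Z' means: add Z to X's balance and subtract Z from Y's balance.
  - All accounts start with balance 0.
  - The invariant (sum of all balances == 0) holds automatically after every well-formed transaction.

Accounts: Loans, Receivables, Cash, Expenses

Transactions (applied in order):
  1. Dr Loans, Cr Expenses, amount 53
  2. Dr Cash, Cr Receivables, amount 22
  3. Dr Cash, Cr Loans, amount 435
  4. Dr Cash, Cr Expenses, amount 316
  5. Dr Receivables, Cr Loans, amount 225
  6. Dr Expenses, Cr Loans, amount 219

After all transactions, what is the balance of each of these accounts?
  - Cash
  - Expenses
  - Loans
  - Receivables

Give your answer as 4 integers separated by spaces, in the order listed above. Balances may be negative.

Answer: 773 -150 -826 203

Derivation:
After txn 1 (Dr Loans, Cr Expenses, amount 53): Expenses=-53 Loans=53
After txn 2 (Dr Cash, Cr Receivables, amount 22): Cash=22 Expenses=-53 Loans=53 Receivables=-22
After txn 3 (Dr Cash, Cr Loans, amount 435): Cash=457 Expenses=-53 Loans=-382 Receivables=-22
After txn 4 (Dr Cash, Cr Expenses, amount 316): Cash=773 Expenses=-369 Loans=-382 Receivables=-22
After txn 5 (Dr Receivables, Cr Loans, amount 225): Cash=773 Expenses=-369 Loans=-607 Receivables=203
After txn 6 (Dr Expenses, Cr Loans, amount 219): Cash=773 Expenses=-150 Loans=-826 Receivables=203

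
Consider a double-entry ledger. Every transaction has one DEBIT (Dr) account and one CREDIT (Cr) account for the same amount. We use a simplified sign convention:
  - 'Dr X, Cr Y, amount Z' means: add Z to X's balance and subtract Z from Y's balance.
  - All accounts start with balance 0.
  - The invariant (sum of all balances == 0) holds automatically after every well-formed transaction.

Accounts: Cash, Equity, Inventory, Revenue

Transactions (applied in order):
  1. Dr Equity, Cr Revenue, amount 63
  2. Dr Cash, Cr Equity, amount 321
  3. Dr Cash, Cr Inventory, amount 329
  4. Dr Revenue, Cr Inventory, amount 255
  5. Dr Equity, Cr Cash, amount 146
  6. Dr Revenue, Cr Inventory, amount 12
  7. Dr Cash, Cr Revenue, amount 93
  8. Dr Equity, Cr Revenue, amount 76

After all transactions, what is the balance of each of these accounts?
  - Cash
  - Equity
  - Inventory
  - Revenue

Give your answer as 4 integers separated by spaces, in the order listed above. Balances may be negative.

After txn 1 (Dr Equity, Cr Revenue, amount 63): Equity=63 Revenue=-63
After txn 2 (Dr Cash, Cr Equity, amount 321): Cash=321 Equity=-258 Revenue=-63
After txn 3 (Dr Cash, Cr Inventory, amount 329): Cash=650 Equity=-258 Inventory=-329 Revenue=-63
After txn 4 (Dr Revenue, Cr Inventory, amount 255): Cash=650 Equity=-258 Inventory=-584 Revenue=192
After txn 5 (Dr Equity, Cr Cash, amount 146): Cash=504 Equity=-112 Inventory=-584 Revenue=192
After txn 6 (Dr Revenue, Cr Inventory, amount 12): Cash=504 Equity=-112 Inventory=-596 Revenue=204
After txn 7 (Dr Cash, Cr Revenue, amount 93): Cash=597 Equity=-112 Inventory=-596 Revenue=111
After txn 8 (Dr Equity, Cr Revenue, amount 76): Cash=597 Equity=-36 Inventory=-596 Revenue=35

Answer: 597 -36 -596 35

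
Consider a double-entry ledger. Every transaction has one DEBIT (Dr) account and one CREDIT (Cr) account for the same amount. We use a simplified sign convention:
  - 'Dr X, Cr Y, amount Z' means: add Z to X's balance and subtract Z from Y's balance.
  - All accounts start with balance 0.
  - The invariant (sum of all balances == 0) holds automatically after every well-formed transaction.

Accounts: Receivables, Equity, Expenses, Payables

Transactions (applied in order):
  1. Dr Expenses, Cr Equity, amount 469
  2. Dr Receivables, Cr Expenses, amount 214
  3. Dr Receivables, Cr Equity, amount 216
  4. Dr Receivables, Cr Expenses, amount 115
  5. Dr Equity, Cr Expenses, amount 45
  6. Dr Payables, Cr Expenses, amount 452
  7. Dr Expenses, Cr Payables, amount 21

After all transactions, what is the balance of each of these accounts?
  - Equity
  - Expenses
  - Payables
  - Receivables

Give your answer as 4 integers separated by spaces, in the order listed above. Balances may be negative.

Answer: -640 -336 431 545

Derivation:
After txn 1 (Dr Expenses, Cr Equity, amount 469): Equity=-469 Expenses=469
After txn 2 (Dr Receivables, Cr Expenses, amount 214): Equity=-469 Expenses=255 Receivables=214
After txn 3 (Dr Receivables, Cr Equity, amount 216): Equity=-685 Expenses=255 Receivables=430
After txn 4 (Dr Receivables, Cr Expenses, amount 115): Equity=-685 Expenses=140 Receivables=545
After txn 5 (Dr Equity, Cr Expenses, amount 45): Equity=-640 Expenses=95 Receivables=545
After txn 6 (Dr Payables, Cr Expenses, amount 452): Equity=-640 Expenses=-357 Payables=452 Receivables=545
After txn 7 (Dr Expenses, Cr Payables, amount 21): Equity=-640 Expenses=-336 Payables=431 Receivables=545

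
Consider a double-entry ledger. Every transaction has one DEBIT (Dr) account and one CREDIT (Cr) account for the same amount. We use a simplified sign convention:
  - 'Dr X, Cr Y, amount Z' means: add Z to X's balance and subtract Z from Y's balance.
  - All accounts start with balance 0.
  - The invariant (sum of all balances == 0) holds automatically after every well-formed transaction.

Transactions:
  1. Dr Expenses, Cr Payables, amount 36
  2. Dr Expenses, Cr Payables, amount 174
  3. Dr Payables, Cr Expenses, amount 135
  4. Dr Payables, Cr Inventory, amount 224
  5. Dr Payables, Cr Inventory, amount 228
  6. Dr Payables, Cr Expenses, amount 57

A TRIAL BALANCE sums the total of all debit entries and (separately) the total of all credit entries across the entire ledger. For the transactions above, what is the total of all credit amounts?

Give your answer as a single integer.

Txn 1: credit+=36
Txn 2: credit+=174
Txn 3: credit+=135
Txn 4: credit+=224
Txn 5: credit+=228
Txn 6: credit+=57
Total credits = 854

Answer: 854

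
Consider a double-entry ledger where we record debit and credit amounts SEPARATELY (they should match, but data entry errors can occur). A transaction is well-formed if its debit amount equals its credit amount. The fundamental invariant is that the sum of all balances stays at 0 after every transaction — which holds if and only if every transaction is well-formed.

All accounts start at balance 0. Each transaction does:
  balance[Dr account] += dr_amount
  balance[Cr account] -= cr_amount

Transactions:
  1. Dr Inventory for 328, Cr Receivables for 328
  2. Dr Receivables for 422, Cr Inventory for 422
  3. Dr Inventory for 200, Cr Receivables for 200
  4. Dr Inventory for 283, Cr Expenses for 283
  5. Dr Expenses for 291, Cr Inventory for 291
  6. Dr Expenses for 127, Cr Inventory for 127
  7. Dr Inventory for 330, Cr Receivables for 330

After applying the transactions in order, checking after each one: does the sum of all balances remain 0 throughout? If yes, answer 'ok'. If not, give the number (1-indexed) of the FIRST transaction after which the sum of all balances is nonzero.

Answer: ok

Derivation:
After txn 1: dr=328 cr=328 sum_balances=0
After txn 2: dr=422 cr=422 sum_balances=0
After txn 3: dr=200 cr=200 sum_balances=0
After txn 4: dr=283 cr=283 sum_balances=0
After txn 5: dr=291 cr=291 sum_balances=0
After txn 6: dr=127 cr=127 sum_balances=0
After txn 7: dr=330 cr=330 sum_balances=0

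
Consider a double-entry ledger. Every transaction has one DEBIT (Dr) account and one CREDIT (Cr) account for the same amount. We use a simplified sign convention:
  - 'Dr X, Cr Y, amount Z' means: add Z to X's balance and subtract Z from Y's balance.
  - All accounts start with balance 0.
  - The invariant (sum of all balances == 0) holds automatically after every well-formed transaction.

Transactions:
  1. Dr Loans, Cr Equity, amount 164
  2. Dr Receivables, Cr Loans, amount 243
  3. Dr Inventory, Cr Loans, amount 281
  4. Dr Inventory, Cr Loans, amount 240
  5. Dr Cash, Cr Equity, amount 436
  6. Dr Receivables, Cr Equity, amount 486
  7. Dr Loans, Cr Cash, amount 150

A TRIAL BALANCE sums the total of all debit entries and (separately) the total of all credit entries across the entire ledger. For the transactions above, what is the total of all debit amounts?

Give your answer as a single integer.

Txn 1: debit+=164
Txn 2: debit+=243
Txn 3: debit+=281
Txn 4: debit+=240
Txn 5: debit+=436
Txn 6: debit+=486
Txn 7: debit+=150
Total debits = 2000

Answer: 2000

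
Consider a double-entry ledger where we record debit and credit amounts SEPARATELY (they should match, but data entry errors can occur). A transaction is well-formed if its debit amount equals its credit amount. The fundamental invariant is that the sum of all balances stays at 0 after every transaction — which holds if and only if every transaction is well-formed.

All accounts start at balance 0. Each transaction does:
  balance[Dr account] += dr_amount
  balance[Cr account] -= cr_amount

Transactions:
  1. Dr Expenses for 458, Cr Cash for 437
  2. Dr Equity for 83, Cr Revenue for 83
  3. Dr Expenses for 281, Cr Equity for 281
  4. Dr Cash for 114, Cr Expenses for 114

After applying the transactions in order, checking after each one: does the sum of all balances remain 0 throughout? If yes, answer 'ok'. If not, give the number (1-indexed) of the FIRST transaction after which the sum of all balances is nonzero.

After txn 1: dr=458 cr=437 sum_balances=21
After txn 2: dr=83 cr=83 sum_balances=21
After txn 3: dr=281 cr=281 sum_balances=21
After txn 4: dr=114 cr=114 sum_balances=21

Answer: 1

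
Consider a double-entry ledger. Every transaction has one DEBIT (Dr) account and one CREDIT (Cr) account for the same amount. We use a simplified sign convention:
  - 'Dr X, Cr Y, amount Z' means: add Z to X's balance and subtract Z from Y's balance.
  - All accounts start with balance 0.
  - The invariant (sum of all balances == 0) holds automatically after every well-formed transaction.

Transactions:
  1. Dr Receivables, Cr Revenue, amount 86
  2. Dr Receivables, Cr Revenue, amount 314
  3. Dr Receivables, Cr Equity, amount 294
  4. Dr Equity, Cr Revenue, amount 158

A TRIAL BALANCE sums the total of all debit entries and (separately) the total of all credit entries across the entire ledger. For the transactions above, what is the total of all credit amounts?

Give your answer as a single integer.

Txn 1: credit+=86
Txn 2: credit+=314
Txn 3: credit+=294
Txn 4: credit+=158
Total credits = 852

Answer: 852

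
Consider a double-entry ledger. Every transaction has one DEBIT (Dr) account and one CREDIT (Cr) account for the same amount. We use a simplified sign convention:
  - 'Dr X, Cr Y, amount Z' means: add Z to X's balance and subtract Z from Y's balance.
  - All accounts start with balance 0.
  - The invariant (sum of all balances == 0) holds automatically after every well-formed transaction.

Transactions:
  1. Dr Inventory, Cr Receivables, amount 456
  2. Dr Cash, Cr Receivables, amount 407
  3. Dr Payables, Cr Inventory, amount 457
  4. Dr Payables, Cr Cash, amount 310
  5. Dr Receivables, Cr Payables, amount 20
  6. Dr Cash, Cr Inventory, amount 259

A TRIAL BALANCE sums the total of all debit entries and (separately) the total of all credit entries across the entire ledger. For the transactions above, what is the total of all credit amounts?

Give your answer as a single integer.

Txn 1: credit+=456
Txn 2: credit+=407
Txn 3: credit+=457
Txn 4: credit+=310
Txn 5: credit+=20
Txn 6: credit+=259
Total credits = 1909

Answer: 1909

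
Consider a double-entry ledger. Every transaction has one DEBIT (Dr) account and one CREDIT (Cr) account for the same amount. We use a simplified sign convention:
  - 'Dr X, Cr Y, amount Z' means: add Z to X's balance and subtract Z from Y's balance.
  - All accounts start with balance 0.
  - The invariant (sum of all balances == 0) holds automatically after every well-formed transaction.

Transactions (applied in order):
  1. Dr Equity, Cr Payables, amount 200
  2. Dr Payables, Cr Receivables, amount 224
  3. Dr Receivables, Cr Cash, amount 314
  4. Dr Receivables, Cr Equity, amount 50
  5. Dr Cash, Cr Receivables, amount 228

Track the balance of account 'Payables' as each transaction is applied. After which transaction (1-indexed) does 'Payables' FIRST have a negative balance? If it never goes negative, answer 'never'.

After txn 1: Payables=-200

Answer: 1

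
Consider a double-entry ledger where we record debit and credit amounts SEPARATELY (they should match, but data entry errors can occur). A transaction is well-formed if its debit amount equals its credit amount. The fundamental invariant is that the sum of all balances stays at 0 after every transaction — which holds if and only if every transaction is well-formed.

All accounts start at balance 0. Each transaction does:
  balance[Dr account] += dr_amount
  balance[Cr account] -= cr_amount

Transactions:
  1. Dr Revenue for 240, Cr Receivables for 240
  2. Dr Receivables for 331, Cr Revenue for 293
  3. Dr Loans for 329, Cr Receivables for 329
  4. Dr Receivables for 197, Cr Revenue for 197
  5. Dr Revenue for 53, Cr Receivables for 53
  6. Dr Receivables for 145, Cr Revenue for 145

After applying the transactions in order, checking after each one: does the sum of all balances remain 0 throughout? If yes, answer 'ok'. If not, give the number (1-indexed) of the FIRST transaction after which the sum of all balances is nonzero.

After txn 1: dr=240 cr=240 sum_balances=0
After txn 2: dr=331 cr=293 sum_balances=38
After txn 3: dr=329 cr=329 sum_balances=38
After txn 4: dr=197 cr=197 sum_balances=38
After txn 5: dr=53 cr=53 sum_balances=38
After txn 6: dr=145 cr=145 sum_balances=38

Answer: 2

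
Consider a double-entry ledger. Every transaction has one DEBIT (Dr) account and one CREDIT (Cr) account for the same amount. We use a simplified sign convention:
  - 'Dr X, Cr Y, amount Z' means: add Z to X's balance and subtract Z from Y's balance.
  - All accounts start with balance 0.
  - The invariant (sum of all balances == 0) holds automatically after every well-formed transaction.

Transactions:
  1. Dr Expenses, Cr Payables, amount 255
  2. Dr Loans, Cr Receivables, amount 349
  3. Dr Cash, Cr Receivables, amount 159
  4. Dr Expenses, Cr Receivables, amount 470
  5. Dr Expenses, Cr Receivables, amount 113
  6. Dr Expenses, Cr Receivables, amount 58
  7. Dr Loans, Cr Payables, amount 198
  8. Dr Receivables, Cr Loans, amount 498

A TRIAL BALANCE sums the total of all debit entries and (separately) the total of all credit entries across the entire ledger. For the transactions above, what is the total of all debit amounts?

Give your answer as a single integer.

Txn 1: debit+=255
Txn 2: debit+=349
Txn 3: debit+=159
Txn 4: debit+=470
Txn 5: debit+=113
Txn 6: debit+=58
Txn 7: debit+=198
Txn 8: debit+=498
Total debits = 2100

Answer: 2100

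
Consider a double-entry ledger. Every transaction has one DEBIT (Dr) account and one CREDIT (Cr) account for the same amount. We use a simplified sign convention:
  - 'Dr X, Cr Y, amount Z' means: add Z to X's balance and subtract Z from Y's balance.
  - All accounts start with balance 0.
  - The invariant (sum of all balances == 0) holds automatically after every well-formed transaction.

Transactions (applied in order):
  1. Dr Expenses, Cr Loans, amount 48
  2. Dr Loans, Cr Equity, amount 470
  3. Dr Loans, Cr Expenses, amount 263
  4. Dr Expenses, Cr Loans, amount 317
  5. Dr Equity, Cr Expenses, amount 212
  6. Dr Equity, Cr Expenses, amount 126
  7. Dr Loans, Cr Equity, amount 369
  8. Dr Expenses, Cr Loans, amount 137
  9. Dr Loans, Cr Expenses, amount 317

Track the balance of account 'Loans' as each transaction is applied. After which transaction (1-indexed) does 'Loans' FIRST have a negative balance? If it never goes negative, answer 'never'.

Answer: 1

Derivation:
After txn 1: Loans=-48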